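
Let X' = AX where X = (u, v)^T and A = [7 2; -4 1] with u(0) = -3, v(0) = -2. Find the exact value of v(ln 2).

176

A = [[7,2],[-4,1]]; eigenvalues λ = 3, 5.
Eigenvectors: (1,-2) for λ=3, (1,-1) for λ=5.
From the initial condition, c_1 = 5, c_2 = -8.
v(ln 2) = (5)(2^3)(-2) + (-8)(2^5)(-1) = 176.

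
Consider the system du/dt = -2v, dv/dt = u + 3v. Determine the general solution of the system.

Coefficient matrix A = [[0, -2], [1, 3]].
Characteristic polynomial det(A - λI) = λ^2 - 3λ + 2 = 0.
Eigenvalues λ = 2, 1.
For λ=2: (A-λI) row 1 is [-2, -2], so an eigenvector is (-1, 1).
For λ=1: (A-λI) row 1 is [-1, -2], so an eigenvector is (-2, 1).
General solution: C_1e^(2t)(-1,1) + C_2e^(t)(-2,1).

u(t) = -C_1e^(2t) - 2C_2e^(t), v(t) = C_1e^(2t) + C_2e^(t)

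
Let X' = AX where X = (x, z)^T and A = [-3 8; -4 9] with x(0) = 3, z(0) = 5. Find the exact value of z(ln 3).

A = [[-3,8],[-4,9]]; eigenvalues λ = 5, 1.
Eigenvectors: (-1,-1) for λ=5, (2,1) for λ=1.
From the initial condition, c_1 = -7, c_2 = -2.
z(ln 3) = (-7)(3^5)(-1) + (-2)(3^1)(1) = 1695.

1695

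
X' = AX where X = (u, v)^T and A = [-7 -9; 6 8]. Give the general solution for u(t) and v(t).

u(t) = C_1e^(2t) - 3C_2e^(-t), v(t) = -C_1e^(2t) + 2C_2e^(-t)

Coefficient matrix A = [[-7, -9], [6, 8]].
Characteristic polynomial det(A - λI) = λ^2 - λ - 2 = 0.
Eigenvalues λ = 2, -1.
For λ=2: (A-λI) row 1 is [-9, -9], so an eigenvector is (1, -1).
For λ=-1: (A-λI) row 1 is [-6, -9], so an eigenvector is (-3, 2).
General solution: C_1e^(2t)(1,-1) + C_2e^(-t)(-3,2).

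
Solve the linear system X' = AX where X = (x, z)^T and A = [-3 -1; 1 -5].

Coefficient matrix A = [[-3, -1], [1, -5]].
Characteristic polynomial det(A - λI) = λ^2 + 8λ + 16 = 0.
Single eigenvalue λ = -4 with algebraic multiplicity 2.
Eigenvector v = (-1,-1); generalized eigenvector w with (A-λI)w=v is (2,3).
General solution: e^(-4t)[C_1·v + C_2·(t·v + w)].

x(t) = -C_1e^(-4t) - C_2te^(-4t) + 2C_2e^(-4t), z(t) = -C_1e^(-4t) - C_2te^(-4t) + 3C_2e^(-4t)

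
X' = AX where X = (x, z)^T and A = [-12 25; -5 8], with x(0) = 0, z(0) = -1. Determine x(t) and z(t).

Coefficient matrix A = [[-12, 25], [-5, 8]].
Characteristic polynomial det(A - λI) = λ^2 + 4λ + 29 = 0.
Eigenvalues λ = -2 ± 5i (complex conjugate pair).
For λ=-2+5i: an eigenvector is (-2,-1) - i(-1,0) = (-2 + i, -1).
A real fundamental pair from Re and Im of e^((-2+5i)t)v: X_1 = e^(-2t)(cos(5t)·(-2,-1) + sin(5t)·(-1,0)), X_2 = e^(-2t)(sin(5t)·(-2,-1) - cos(5t)·(-1,0)).
General solution: K_1X_1 + K_2X_2.
Applying x(0)=0, z(0)=-1 gives K_1=1, K_2=2.

x(t) = -5e^(-2t)sin(5t), z(t) = -2e^(-2t)sin(5t) - e^(-2t)cos(5t)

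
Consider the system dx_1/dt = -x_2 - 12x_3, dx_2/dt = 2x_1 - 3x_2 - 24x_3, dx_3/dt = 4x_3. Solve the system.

Coefficient matrix A = [[0, -1, -12], [2, -3, -24], [0, 0, 4]].
det(A - λI) = 0 gives eigenvalues λ = 4, -2, -1.
For λ=4: eigenvector (-2,-4,1).
For λ=-2: eigenvector (1,2,0).
For λ=-1: eigenvector (1,1,0).
General solution: K_1e^(4t)(-2,-4,1) + K_2e^(-2t)(1,2,0) + K_3e^(-t)(1,1,0).

x_1(t) = -2K_1e^(4t) + K_2e^(-2t) + K_3e^(-t), x_2(t) = -4K_1e^(4t) + 2K_2e^(-2t) + K_3e^(-t), x_3(t) = K_1e^(4t)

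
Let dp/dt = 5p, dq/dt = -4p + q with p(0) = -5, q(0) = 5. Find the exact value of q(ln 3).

A = [[5,0],[-4,1]]; eigenvalues λ = 1, 5.
Eigenvectors: (0,1) for λ=1, (-1,1) for λ=5.
From the initial condition, c_1 = 0, c_2 = 5.
q(ln 3) = (0)(3^1)(1) + (5)(3^5)(1) = 1215.

1215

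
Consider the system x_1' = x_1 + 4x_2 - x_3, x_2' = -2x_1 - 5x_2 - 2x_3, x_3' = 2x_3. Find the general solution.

Coefficient matrix A = [[1, 4, -1], [-2, -5, -2], [0, 0, 2]].
det(A - λI) = 0 gives eigenvalues λ = 2, -1, -3.
For λ=2: eigenvector (-1,0,1).
For λ=-1: eigenvector (-2,1,0).
For λ=-3: eigenvector (-1,1,0).
General solution: K_1e^(2t)(-1,0,1) + K_2e^(-t)(-2,1,0) + K_3e^(-3t)(-1,1,0).

x_1(t) = -K_1e^(2t) - 2K_2e^(-t) - K_3e^(-3t), x_2(t) = K_2e^(-t) + K_3e^(-3t), x_3(t) = K_1e^(2t)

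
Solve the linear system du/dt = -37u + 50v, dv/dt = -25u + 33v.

Coefficient matrix A = [[-37, 50], [-25, 33]].
Characteristic polynomial det(A - λI) = λ^2 + 4λ + 29 = 0.
Eigenvalues λ = -2 ± 5i (complex conjugate pair).
For λ=-2+5i: an eigenvector is (1,1) - i(3,2) = (1 - 3i, 1 - 2i).
A real fundamental pair from Re and Im of e^((-2+5i)t)v: X_1 = e^(-2t)(cos(5t)·(1,1) + sin(5t)·(3,2)), X_2 = e^(-2t)(sin(5t)·(1,1) - cos(5t)·(3,2)).
General solution: C_1X_1 + C_2X_2.

u(t) = 3C_1e^(-2t)sin(5t) + C_1e^(-2t)cos(5t) + C_2e^(-2t)sin(5t) - 3C_2e^(-2t)cos(5t), v(t) = 2C_1e^(-2t)sin(5t) + C_1e^(-2t)cos(5t) + C_2e^(-2t)sin(5t) - 2C_2e^(-2t)cos(5t)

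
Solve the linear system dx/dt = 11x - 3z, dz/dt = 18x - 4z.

Coefficient matrix A = [[11, -3], [18, -4]].
Characteristic polynomial det(A - λI) = λ^2 - 7λ + 10 = 0.
Eigenvalues λ = 5, 2.
For λ=5: (A-λI) row 1 is [6, -3], so an eigenvector is (1, 2).
For λ=2: (A-λI) row 1 is [9, -3], so an eigenvector is (1, 3).
General solution: C_1e^(5t)(1,2) + C_2e^(2t)(1,3).

x(t) = C_1e^(5t) + C_2e^(2t), z(t) = 2C_1e^(5t) + 3C_2e^(2t)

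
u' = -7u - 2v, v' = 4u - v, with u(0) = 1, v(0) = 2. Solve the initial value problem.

u(t) = -3e^(-3t) + 4e^(-5t), v(t) = 6e^(-3t) - 4e^(-5t)

Coefficient matrix A = [[-7, -2], [4, -1]].
Characteristic polynomial det(A - λI) = λ^2 + 8λ + 15 = 0.
Eigenvalues λ = -5, -3.
For λ=-5: (A-λI) row 1 is [-2, -2], so an eigenvector is (-1, 1).
For λ=-3: (A-λI) row 1 is [-4, -2], so an eigenvector is (-1, 2).
General solution: C_1e^(-5t)(-1,1) + C_2e^(-3t)(-1,2).
Applying u(0)=1, v(0)=2 gives C_1=-4, C_2=3.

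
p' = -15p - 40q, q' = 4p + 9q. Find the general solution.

p(t) = 3c_1e^(-3t)sin(4t) - c_1e^(-3t)cos(4t) - c_2e^(-3t)sin(4t) - 3c_2e^(-3t)cos(4t), q(t) = -c_1e^(-3t)sin(4t) + c_2e^(-3t)cos(4t)

Coefficient matrix A = [[-15, -40], [4, 9]].
Characteristic polynomial det(A - λI) = λ^2 + 6λ + 25 = 0.
Eigenvalues λ = -3 ± 4i (complex conjugate pair).
For λ=-3+4i: an eigenvector is (-1,0) - i(3,-1) = (-1 - 3i, 0 + i).
A real fundamental pair from Re and Im of e^((-3+4i)t)v: X_1 = e^(-3t)(cos(4t)·(-1,0) + sin(4t)·(3,-1)), X_2 = e^(-3t)(sin(4t)·(-1,0) - cos(4t)·(3,-1)).
General solution: c_1X_1 + c_2X_2.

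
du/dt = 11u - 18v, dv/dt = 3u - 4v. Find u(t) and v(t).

Coefficient matrix A = [[11, -18], [3, -4]].
Characteristic polynomial det(A - λI) = λ^2 - 7λ + 10 = 0.
Eigenvalues λ = 5, 2.
For λ=5: (A-λI) row 1 is [6, -18], so an eigenvector is (3, 1).
For λ=2: (A-λI) row 1 is [9, -18], so an eigenvector is (-2, -1).
General solution: c_1e^(5t)(3,1) + c_2e^(2t)(-2,-1).

u(t) = 3c_1e^(5t) - 2c_2e^(2t), v(t) = c_1e^(5t) - c_2e^(2t)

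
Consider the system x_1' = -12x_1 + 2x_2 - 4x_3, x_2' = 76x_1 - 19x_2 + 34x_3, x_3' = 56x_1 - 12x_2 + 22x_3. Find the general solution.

Coefficient matrix A = [[-12, 2, -4], [76, -19, 34], [56, -12, 22]].
det(A - λI) = 0 gives eigenvalues λ = -4, -3, -2.
For λ=-4: eigenvector (1,-4,-4).
For λ=-3: eigenvector (2,1,-4).
For λ=-2: eigenvector (0,2,1).
General solution: c_1e^(-4t)(1,-4,-4) + c_2e^(-3t)(2,1,-4) + c_3e^(-2t)(0,2,1).

x_1(t) = c_1e^(-4t) + 2c_2e^(-3t), x_2(t) = -4c_1e^(-4t) + c_2e^(-3t) + 2c_3e^(-2t), x_3(t) = -4c_1e^(-4t) - 4c_2e^(-3t) + c_3e^(-2t)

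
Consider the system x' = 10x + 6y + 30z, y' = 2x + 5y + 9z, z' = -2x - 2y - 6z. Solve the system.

x(t) = 4K_1e^(4t) + 6K_2e^(3t) - 3K_3e^(2t), y(t) = K_1e^(4t) + 3K_2e^(3t) - K_3e^(2t), z(t) = -K_1e^(4t) - 2K_2e^(3t) + K_3e^(2t)

Coefficient matrix A = [[10, 6, 30], [2, 5, 9], [-2, -2, -6]].
det(A - λI) = 0 gives eigenvalues λ = 4, 3, 2.
For λ=4: eigenvector (4,1,-1).
For λ=3: eigenvector (6,3,-2).
For λ=2: eigenvector (-3,-1,1).
General solution: K_1e^(4t)(4,1,-1) + K_2e^(3t)(6,3,-2) + K_3e^(2t)(-3,-1,1).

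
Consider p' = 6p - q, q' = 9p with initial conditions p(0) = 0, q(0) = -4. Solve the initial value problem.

p(t) = 4te^(3t), q(t) = 12te^(3t) - 4e^(3t)

Coefficient matrix A = [[6, -1], [9, 0]].
Characteristic polynomial det(A - λI) = λ^2 - 6λ + 9 = 0.
Single eigenvalue λ = 3 with algebraic multiplicity 2.
Eigenvector v = (-1,-3); generalized eigenvector w with (A-λI)w=v is (-1,-2).
General solution: e^(3t)[C_1·v + C_2·(t·v + w)].
Applying p(0)=0, q(0)=-4 gives C_1=4, C_2=-4.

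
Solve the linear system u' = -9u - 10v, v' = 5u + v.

u(t) = -c_1e^(-4t)sin(5t) + c_1e^(-4t)cos(5t) + c_2e^(-4t)sin(5t) + c_2e^(-4t)cos(5t), v(t) = c_1e^(-4t)sin(5t) - c_2e^(-4t)cos(5t)

Coefficient matrix A = [[-9, -10], [5, 1]].
Characteristic polynomial det(A - λI) = λ^2 + 8λ + 41 = 0.
Eigenvalues λ = -4 ± 5i (complex conjugate pair).
For λ=-4+5i: an eigenvector is (1,0) - i(-1,1) = (1 + i, 0 - i).
A real fundamental pair from Re and Im of e^((-4+5i)t)v: X_1 = e^(-4t)(cos(5t)·(1,0) + sin(5t)·(-1,1)), X_2 = e^(-4t)(sin(5t)·(1,0) - cos(5t)·(-1,1)).
General solution: c_1X_1 + c_2X_2.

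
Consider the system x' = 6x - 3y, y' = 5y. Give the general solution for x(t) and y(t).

Coefficient matrix A = [[6, -3], [0, 5]].
Characteristic polynomial det(A - λI) = λ^2 - 11λ + 30 = 0.
Eigenvalues λ = 5, 6.
For λ=5: (A-λI) row 1 is [1, -3], so an eigenvector is (3, 1).
For λ=6: (A-λI) row 1 is [0, -3], so an eigenvector is (1, 0).
General solution: C_1e^(5t)(3,1) + C_2e^(6t)(1,0).

x(t) = 3C_1e^(5t) + C_2e^(6t), y(t) = C_1e^(5t)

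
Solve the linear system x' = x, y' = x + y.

x(t) = c_2e^(t), y(t) = c_1e^(t) + c_2te^(t) - 2c_2e^(t)

Coefficient matrix A = [[1, 0], [1, 1]].
Characteristic polynomial det(A - λI) = λ^2 - 2λ + 1 = 0.
Single eigenvalue λ = 1 with algebraic multiplicity 2.
Eigenvector v = (0,1); generalized eigenvector w with (A-λI)w=v is (1,-2).
General solution: e^(t)[c_1·v + c_2·(t·v + w)].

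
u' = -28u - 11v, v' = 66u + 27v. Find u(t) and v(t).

Coefficient matrix A = [[-28, -11], [66, 27]].
Characteristic polynomial det(A - λI) = λ^2 + λ - 30 = 0.
Eigenvalues λ = -6, 5.
For λ=-6: (A-λI) row 1 is [-22, -11], so an eigenvector is (1, -2).
For λ=5: (A-λI) row 1 is [-33, -11], so an eigenvector is (-1, 3).
General solution: K_1e^(-6t)(1,-2) + K_2e^(5t)(-1,3).

u(t) = K_1e^(-6t) - K_2e^(5t), v(t) = -2K_1e^(-6t) + 3K_2e^(5t)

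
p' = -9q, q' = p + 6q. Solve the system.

p(t) = 3K_1e^(3t) + 3K_2te^(3t) + 2K_2e^(3t), q(t) = -K_1e^(3t) - K_2te^(3t) - K_2e^(3t)

Coefficient matrix A = [[0, -9], [1, 6]].
Characteristic polynomial det(A - λI) = λ^2 - 6λ + 9 = 0.
Single eigenvalue λ = 3 with algebraic multiplicity 2.
Eigenvector v = (3,-1); generalized eigenvector w with (A-λI)w=v is (2,-1).
General solution: e^(3t)[K_1·v + K_2·(t·v + w)].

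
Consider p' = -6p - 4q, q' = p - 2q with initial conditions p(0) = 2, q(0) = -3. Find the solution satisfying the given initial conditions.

Coefficient matrix A = [[-6, -4], [1, -2]].
Characteristic polynomial det(A - λI) = λ^2 + 8λ + 16 = 0.
Single eigenvalue λ = -4 with algebraic multiplicity 2.
Eigenvector v = (-2,1); generalized eigenvector w with (A-λI)w=v is (-1,1).
General solution: e^(-4t)[K_1·v + K_2·(t·v + w)].
Applying p(0)=2, q(0)=-3 gives K_1=1, K_2=-4.

p(t) = 8te^(-4t) + 2e^(-4t), q(t) = -4te^(-4t) - 3e^(-4t)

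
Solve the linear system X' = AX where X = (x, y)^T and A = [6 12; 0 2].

Coefficient matrix A = [[6, 12], [0, 2]].
Characteristic polynomial det(A - λI) = λ^2 - 8λ + 12 = 0.
Eigenvalues λ = 6, 2.
For λ=6: (A-λI) row 1 is [0, 12], so an eigenvector is (-1, 0).
For λ=2: (A-λI) row 1 is [4, 12], so an eigenvector is (-3, 1).
General solution: c_1e^(6t)(-1,0) + c_2e^(2t)(-3,1).

x(t) = -c_1e^(6t) - 3c_2e^(2t), y(t) = c_2e^(2t)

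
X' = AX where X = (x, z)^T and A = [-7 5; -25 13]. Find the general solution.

x(t) = -C_1e^(3t)sin(5t) + C_2e^(3t)cos(5t), z(t) = -2C_1e^(3t)sin(5t) - C_1e^(3t)cos(5t) - C_2e^(3t)sin(5t) + 2C_2e^(3t)cos(5t)

Coefficient matrix A = [[-7, 5], [-25, 13]].
Characteristic polynomial det(A - λI) = λ^2 - 6λ + 34 = 0.
Eigenvalues λ = 3 ± 5i (complex conjugate pair).
For λ=3+5i: an eigenvector is (0,-1) - i(-1,-2) = (0 + i, -1 + 2i).
A real fundamental pair from Re and Im of e^((3+5i)t)v: X_1 = e^(3t)(cos(5t)·(0,-1) + sin(5t)·(-1,-2)), X_2 = e^(3t)(sin(5t)·(0,-1) - cos(5t)·(-1,-2)).
General solution: C_1X_1 + C_2X_2.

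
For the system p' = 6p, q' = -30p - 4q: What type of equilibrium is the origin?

A = [[6,0],[-30,-4]]; det(A-λI) = λ^2 - 2λ - 24.
λ = 6, -4: opposite signs.

saddle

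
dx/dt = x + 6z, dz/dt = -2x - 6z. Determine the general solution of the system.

x(t) = -2K_1e^(-2t) + 3K_2e^(-3t), z(t) = K_1e^(-2t) - 2K_2e^(-3t)

Coefficient matrix A = [[1, 6], [-2, -6]].
Characteristic polynomial det(A - λI) = λ^2 + 5λ + 6 = 0.
Eigenvalues λ = -2, -3.
For λ=-2: (A-λI) row 1 is [3, 6], so an eigenvector is (-2, 1).
For λ=-3: (A-λI) row 1 is [4, 6], so an eigenvector is (3, -2).
General solution: K_1e^(-2t)(-2,1) + K_2e^(-3t)(3,-2).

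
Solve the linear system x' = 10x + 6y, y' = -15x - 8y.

Coefficient matrix A = [[10, 6], [-15, -8]].
Characteristic polynomial det(A - λI) = λ^2 - 2λ + 10 = 0.
Eigenvalues λ = 1 ± 3i (complex conjugate pair).
For λ=1+3i: an eigenvector is (1,-1) - i(1,-2) = (1 - i, -1 + 2i).
A real fundamental pair from Re and Im of e^((1+3i)t)v: X_1 = e^(t)(cos(3t)·(1,-1) + sin(3t)·(1,-2)), X_2 = e^(t)(sin(3t)·(1,-1) - cos(3t)·(1,-2)).
General solution: c_1X_1 + c_2X_2.

x(t) = c_1e^(t)sin(3t) + c_1e^(t)cos(3t) + c_2e^(t)sin(3t) - c_2e^(t)cos(3t), y(t) = -2c_1e^(t)sin(3t) - c_1e^(t)cos(3t) - c_2e^(t)sin(3t) + 2c_2e^(t)cos(3t)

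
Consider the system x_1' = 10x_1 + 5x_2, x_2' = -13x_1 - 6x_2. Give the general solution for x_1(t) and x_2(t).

x_1(t) = -K_1e^(2t)sin(t) - 2K_1e^(2t)cos(t) - 2K_2e^(2t)sin(t) + K_2e^(2t)cos(t), x_2(t) = 2K_1e^(2t)sin(t) + 3K_1e^(2t)cos(t) + 3K_2e^(2t)sin(t) - 2K_2e^(2t)cos(t)

Coefficient matrix A = [[10, 5], [-13, -6]].
Characteristic polynomial det(A - λI) = λ^2 - 4λ + 5 = 0.
Eigenvalues λ = 2 ± i (complex conjugate pair).
For λ=2+i: an eigenvector is (-2,3) - i(-1,2) = (-2 + i, 3 - 2i).
A real fundamental pair from Re and Im of e^((2+i)t)v: X_1 = e^(2t)(cos(t)·(-2,3) + sin(t)·(-1,2)), X_2 = e^(2t)(sin(t)·(-2,3) - cos(t)·(-1,2)).
General solution: K_1X_1 + K_2X_2.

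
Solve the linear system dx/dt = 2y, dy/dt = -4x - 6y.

Coefficient matrix A = [[0, 2], [-4, -6]].
Characteristic polynomial det(A - λI) = λ^2 + 6λ + 8 = 0.
Eigenvalues λ = -4, -2.
For λ=-4: (A-λI) row 1 is [4, 2], so an eigenvector is (-1, 2).
For λ=-2: (A-λI) row 1 is [2, 2], so an eigenvector is (1, -1).
General solution: C_1e^(-4t)(-1,2) + C_2e^(-2t)(1,-1).

x(t) = -C_1e^(-4t) + C_2e^(-2t), y(t) = 2C_1e^(-4t) - C_2e^(-2t)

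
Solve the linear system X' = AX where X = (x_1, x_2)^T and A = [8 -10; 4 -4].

Coefficient matrix A = [[8, -10], [4, -4]].
Characteristic polynomial det(A - λI) = λ^2 - 4λ + 8 = 0.
Eigenvalues λ = 2 ± 2i (complex conjugate pair).
For λ=2+2i: an eigenvector is (-1,-1) - i(2,1) = (-1 - 2i, -1 - i).
A real fundamental pair from Re and Im of e^((2+2i)t)v: X_1 = e^(2t)(cos(2t)·(-1,-1) + sin(2t)·(2,1)), X_2 = e^(2t)(sin(2t)·(-1,-1) - cos(2t)·(2,1)).
General solution: C_1X_1 + C_2X_2.

x_1(t) = 2C_1e^(2t)sin(2t) - C_1e^(2t)cos(2t) - C_2e^(2t)sin(2t) - 2C_2e^(2t)cos(2t), x_2(t) = C_1e^(2t)sin(2t) - C_1e^(2t)cos(2t) - C_2e^(2t)sin(2t) - C_2e^(2t)cos(2t)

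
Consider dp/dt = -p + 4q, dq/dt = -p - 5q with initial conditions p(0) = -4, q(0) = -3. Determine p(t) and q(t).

Coefficient matrix A = [[-1, 4], [-1, -5]].
Characteristic polynomial det(A - λI) = λ^2 + 6λ + 9 = 0.
Single eigenvalue λ = -3 with algebraic multiplicity 2.
Eigenvector v = (-2,1); generalized eigenvector w with (A-λI)w=v is (-1,0).
General solution: e^(-3t)[c_1·v + c_2·(t·v + w)].
Applying p(0)=-4, q(0)=-3 gives c_1=-3, c_2=10.

p(t) = -20te^(-3t) - 4e^(-3t), q(t) = 10te^(-3t) - 3e^(-3t)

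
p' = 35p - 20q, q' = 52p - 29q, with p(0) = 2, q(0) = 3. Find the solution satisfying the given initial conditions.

p(t) = e^(3t)sin(4t) + 2e^(3t)cos(4t), q(t) = 2e^(3t)sin(4t) + 3e^(3t)cos(4t)

Coefficient matrix A = [[35, -20], [52, -29]].
Characteristic polynomial det(A - λI) = λ^2 - 6λ + 25 = 0.
Eigenvalues λ = 3 ± 4i (complex conjugate pair).
For λ=3+4i: an eigenvector is (-2,-3) - i(-1,-2) = (-2 + i, -3 + 2i).
A real fundamental pair from Re and Im of e^((3+4i)t)v: X_1 = e^(3t)(cos(4t)·(-2,-3) + sin(4t)·(-1,-2)), X_2 = e^(3t)(sin(4t)·(-2,-3) - cos(4t)·(-1,-2)).
General solution: C_1X_1 + C_2X_2.
Applying p(0)=2, q(0)=3 gives C_1=-1, C_2=0.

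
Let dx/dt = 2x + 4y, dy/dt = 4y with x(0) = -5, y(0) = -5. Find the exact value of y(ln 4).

-1280

A = [[2,4],[0,4]]; eigenvalues λ = 4, 2.
Eigenvectors: (2,1) for λ=4, (-1,0) for λ=2.
From the initial condition, c_1 = -5, c_2 = -5.
y(ln 4) = (-5)(4^4)(1) + (-5)(4^2)(0) = -1280.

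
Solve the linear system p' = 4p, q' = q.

p(t) = C_2e^(4t), q(t) = -C_1e^(t)

Coefficient matrix A = [[4, 0], [0, 1]].
Characteristic polynomial det(A - λI) = λ^2 - 5λ + 4 = 0.
Eigenvalues λ = 1, 4.
For λ=1: (A-λI) row 1 is [3, 0], so an eigenvector is (0, -1).
For λ=4: (A-λI) row 2 is [0, -3], so an eigenvector is (1, 0).
General solution: C_1e^(t)(0,-1) + C_2e^(4t)(1,0).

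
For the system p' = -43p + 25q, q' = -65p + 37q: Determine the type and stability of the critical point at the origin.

A = [[-43,25],[-65,37]]; det(A-λI) = λ^2 + 6λ + 34.
λ = -3 ± 5i: negative real part.

stable spiral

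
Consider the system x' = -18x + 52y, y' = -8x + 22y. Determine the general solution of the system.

x(t) = -3c_1e^(2t)sin(4t) - 2c_1e^(2t)cos(4t) - 2c_2e^(2t)sin(4t) + 3c_2e^(2t)cos(4t), y(t) = -c_1e^(2t)sin(4t) - c_1e^(2t)cos(4t) - c_2e^(2t)sin(4t) + c_2e^(2t)cos(4t)

Coefficient matrix A = [[-18, 52], [-8, 22]].
Characteristic polynomial det(A - λI) = λ^2 - 4λ + 20 = 0.
Eigenvalues λ = 2 ± 4i (complex conjugate pair).
For λ=2+4i: an eigenvector is (-2,-1) - i(-3,-1) = (-2 + 3i, -1 + i).
A real fundamental pair from Re and Im of e^((2+4i)t)v: X_1 = e^(2t)(cos(4t)·(-2,-1) + sin(4t)·(-3,-1)), X_2 = e^(2t)(sin(4t)·(-2,-1) - cos(4t)·(-3,-1)).
General solution: c_1X_1 + c_2X_2.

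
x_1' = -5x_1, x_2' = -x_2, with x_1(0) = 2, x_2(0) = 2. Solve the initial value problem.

Coefficient matrix A = [[-5, 0], [0, -1]].
Characteristic polynomial det(A - λI) = λ^2 + 6λ + 5 = 0.
Eigenvalues λ = -1, -5.
For λ=-1: (A-λI) row 1 is [-4, 0], so an eigenvector is (0, 1).
For λ=-5: (A-λI) row 2 is [0, 4], so an eigenvector is (-1, 0).
General solution: C_1e^(-t)(0,1) + C_2e^(-5t)(-1,0).
Applying x_1(0)=2, x_2(0)=2 gives C_1=2, C_2=-2.

x_1(t) = 2e^(-5t), x_2(t) = 2e^(-t)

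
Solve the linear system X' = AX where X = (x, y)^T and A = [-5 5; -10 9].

x(t) = c_1e^(2t)sin(t) + 2c_1e^(2t)cos(t) + 2c_2e^(2t)sin(t) - c_2e^(2t)cos(t), y(t) = c_1e^(2t)sin(t) + 3c_1e^(2t)cos(t) + 3c_2e^(2t)sin(t) - c_2e^(2t)cos(t)

Coefficient matrix A = [[-5, 5], [-10, 9]].
Characteristic polynomial det(A - λI) = λ^2 - 4λ + 5 = 0.
Eigenvalues λ = 2 ± i (complex conjugate pair).
For λ=2+i: an eigenvector is (2,3) - i(1,1) = (2 - i, 3 - i).
A real fundamental pair from Re and Im of e^((2+i)t)v: X_1 = e^(2t)(cos(t)·(2,3) + sin(t)·(1,1)), X_2 = e^(2t)(sin(t)·(2,3) - cos(t)·(1,1)).
General solution: c_1X_1 + c_2X_2.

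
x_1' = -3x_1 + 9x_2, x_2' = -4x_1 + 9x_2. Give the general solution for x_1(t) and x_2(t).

x_1(t) = -3K_1e^(3t) - 3K_2te^(3t) - K_2e^(3t), x_2(t) = -2K_1e^(3t) - 2K_2te^(3t) - K_2e^(3t)

Coefficient matrix A = [[-3, 9], [-4, 9]].
Characteristic polynomial det(A - λI) = λ^2 - 6λ + 9 = 0.
Single eigenvalue λ = 3 with algebraic multiplicity 2.
Eigenvector v = (-3,-2); generalized eigenvector w with (A-λI)w=v is (-1,-1).
General solution: e^(3t)[K_1·v + K_2·(t·v + w)].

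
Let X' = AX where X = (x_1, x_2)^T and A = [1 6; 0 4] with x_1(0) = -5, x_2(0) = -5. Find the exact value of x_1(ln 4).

A = [[1,6],[0,4]]; eigenvalues λ = 1, 4.
Eigenvectors: (-1,0) for λ=1, (-2,-1) for λ=4.
From the initial condition, c_1 = -5, c_2 = 5.
x_1(ln 4) = (-5)(4^1)(-1) + (5)(4^4)(-2) = -2540.

-2540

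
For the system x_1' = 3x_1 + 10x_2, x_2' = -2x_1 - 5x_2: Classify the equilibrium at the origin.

stable spiral

A = [[3,10],[-2,-5]]; det(A-λI) = λ^2 + 2λ + 5.
λ = -1 ± 2i: negative real part.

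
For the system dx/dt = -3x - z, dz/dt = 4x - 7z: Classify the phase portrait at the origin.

stable improper node

A = [[-3,-1],[4,-7]]; det(A-λI) = λ^2 + 10λ + 25.
repeated λ = -5 with a single eigenvector.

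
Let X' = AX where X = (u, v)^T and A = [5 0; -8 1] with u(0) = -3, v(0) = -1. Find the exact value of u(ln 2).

A = [[5,0],[-8,1]]; eigenvalues λ = 1, 5.
Eigenvectors: (0,-1) for λ=1, (1,-2) for λ=5.
From the initial condition, c_1 = 7, c_2 = -3.
u(ln 2) = (7)(2^1)(0) + (-3)(2^5)(1) = -96.

-96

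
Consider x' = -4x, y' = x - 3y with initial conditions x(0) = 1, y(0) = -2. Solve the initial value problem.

x(t) = e^(-4t), y(t) = -e^(-3t) - e^(-4t)

Coefficient matrix A = [[-4, 0], [1, -3]].
Characteristic polynomial det(A - λI) = λ^2 + 7λ + 12 = 0.
Eigenvalues λ = -4, -3.
For λ=-4: (A-λI) row 2 is [1, 1], so an eigenvector is (1, -1).
For λ=-3: (A-λI) row 1 is [-1, 0], so an eigenvector is (0, 1).
General solution: K_1e^(-4t)(1,-1) + K_2e^(-3t)(0,1).
Applying x(0)=1, y(0)=-2 gives K_1=1, K_2=-1.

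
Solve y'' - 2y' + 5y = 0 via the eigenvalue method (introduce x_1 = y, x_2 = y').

y(t) = C_1e^(t)cos(2t) + C_2e^(t)sin(2t)

Let x_1 = y, x_2 = y'. Then x_1' = x_2 and x_2' = -5x_1 + 2x_2.
A = [[0,1],[-5,2]]; det(A-λI) = λ^2 - 2λ + 5.
Eigenvalues λ = 1 ± 2i.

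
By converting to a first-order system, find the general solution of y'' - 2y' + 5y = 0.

y(t) = K_1e^(t)cos(2t) + K_2e^(t)sin(2t)

Let x_1 = y, x_2 = y'. Then x_1' = x_2 and x_2' = -5x_1 + 2x_2.
A = [[0,1],[-5,2]]; det(A-λI) = λ^2 - 2λ + 5.
Eigenvalues λ = 1 ± 2i.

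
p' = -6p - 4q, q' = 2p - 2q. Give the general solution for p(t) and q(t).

Coefficient matrix A = [[-6, -4], [2, -2]].
Characteristic polynomial det(A - λI) = λ^2 + 8λ + 20 = 0.
Eigenvalues λ = -4 ± 2i (complex conjugate pair).
For λ=-4+2i: an eigenvector is (1,0) - i(-1,1) = (1 + i, 0 - i).
A real fundamental pair from Re and Im of e^((-4+2i)t)v: X_1 = e^(-4t)(cos(2t)·(1,0) + sin(2t)·(-1,1)), X_2 = e^(-4t)(sin(2t)·(1,0) - cos(2t)·(-1,1)).
General solution: C_1X_1 + C_2X_2.

p(t) = -C_1e^(-4t)sin(2t) + C_1e^(-4t)cos(2t) + C_2e^(-4t)sin(2t) + C_2e^(-4t)cos(2t), q(t) = C_1e^(-4t)sin(2t) - C_2e^(-4t)cos(2t)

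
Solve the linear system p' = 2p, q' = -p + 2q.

p(t) = -K_2e^(2t), q(t) = K_1e^(2t) + K_2te^(2t) - 2K_2e^(2t)

Coefficient matrix A = [[2, 0], [-1, 2]].
Characteristic polynomial det(A - λI) = λ^2 - 4λ + 4 = 0.
Single eigenvalue λ = 2 with algebraic multiplicity 2.
Eigenvector v = (0,1); generalized eigenvector w with (A-λI)w=v is (-1,-2).
General solution: e^(2t)[K_1·v + K_2·(t·v + w)].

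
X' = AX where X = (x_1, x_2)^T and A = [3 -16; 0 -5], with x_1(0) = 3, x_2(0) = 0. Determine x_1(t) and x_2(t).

x_1(t) = 3e^(3t), x_2(t) = 0

Coefficient matrix A = [[3, -16], [0, -5]].
Characteristic polynomial det(A - λI) = λ^2 + 2λ - 15 = 0.
Eigenvalues λ = -5, 3.
For λ=-5: (A-λI) row 1 is [8, -16], so an eigenvector is (2, 1).
For λ=3: (A-λI) row 1 is [0, -16], so an eigenvector is (-1, 0).
General solution: c_1e^(-5t)(2,1) + c_2e^(3t)(-1,0).
Applying x_1(0)=3, x_2(0)=0 gives c_1=0, c_2=-3.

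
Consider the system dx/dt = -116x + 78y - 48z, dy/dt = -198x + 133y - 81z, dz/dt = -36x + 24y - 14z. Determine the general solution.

Coefficient matrix A = [[-116, 78, -48], [-198, 133, -81], [-36, 24, -14]].
det(A - λI) = 0 gives eigenvalues λ = -2, 1, 4.
For λ=-2: eigenvector (3,5,1).
For λ=1: eigenvector (-2,-3,0).
For λ=4: eigenvector (7,12,2).
General solution: C_1e^(-2t)(3,5,1) + C_2e^(t)(-2,-3,0) + C_3e^(4t)(7,12,2).

x(t) = 3C_1e^(-2t) - 2C_2e^(t) + 7C_3e^(4t), y(t) = 5C_1e^(-2t) - 3C_2e^(t) + 12C_3e^(4t), z(t) = C_1e^(-2t) + 2C_3e^(4t)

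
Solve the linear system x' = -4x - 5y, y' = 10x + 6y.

x(t) = K_1e^(t)cos(5t) + K_2e^(t)sin(5t), y(t) = K_1e^(t)sin(5t) - K_1e^(t)cos(5t) - K_2e^(t)sin(5t) - K_2e^(t)cos(5t)

Coefficient matrix A = [[-4, -5], [10, 6]].
Characteristic polynomial det(A - λI) = λ^2 - 2λ + 26 = 0.
Eigenvalues λ = 1 ± 5i (complex conjugate pair).
For λ=1+5i: an eigenvector is (1,-1) - i(0,1) = (1, -1 - i).
A real fundamental pair from Re and Im of e^((1+5i)t)v: X_1 = e^(t)(cos(5t)·(1,-1) + sin(5t)·(0,1)), X_2 = e^(t)(sin(5t)·(1,-1) - cos(5t)·(0,1)).
General solution: K_1X_1 + K_2X_2.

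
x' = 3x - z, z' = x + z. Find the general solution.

Coefficient matrix A = [[3, -1], [1, 1]].
Characteristic polynomial det(A - λI) = λ^2 - 4λ + 4 = 0.
Single eigenvalue λ = 2 with algebraic multiplicity 2.
Eigenvector v = (-1,-1); generalized eigenvector w with (A-λI)w=v is (1,2).
General solution: e^(2t)[C_1·v + C_2·(t·v + w)].

x(t) = -C_1e^(2t) - C_2te^(2t) + C_2e^(2t), z(t) = -C_1e^(2t) - C_2te^(2t) + 2C_2e^(2t)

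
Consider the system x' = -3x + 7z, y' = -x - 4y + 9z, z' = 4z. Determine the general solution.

Coefficient matrix A = [[-3, 0, 7], [-1, -4, 9], [0, 0, 4]].
det(A - λI) = 0 gives eigenvalues λ = -3, -4, 4.
For λ=-3: eigenvector (1,-1,0).
For λ=-4: eigenvector (0,1,0).
For λ=4: eigenvector (1,1,1).
General solution: c_1e^(-3t)(1,-1,0) + c_2e^(-4t)(0,1,0) + c_3e^(4t)(1,1,1).

x(t) = c_1e^(-3t) + c_3e^(4t), y(t) = -c_1e^(-3t) + c_2e^(-4t) + c_3e^(4t), z(t) = c_3e^(4t)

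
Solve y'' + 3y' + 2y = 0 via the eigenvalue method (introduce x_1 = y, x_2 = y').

Let x_1 = y, x_2 = y'. Then x_1' = x_2 and x_2' = -2x_1 - 3x_2.
A = [[0,1],[-2,-3]]; det(A-λI) = λ^2 + 3λ + 2.
Eigenvalues λ = -1, -2 with eigenvectors (1,-1), (1,-2).

y(t) = C_1e^(-t) + C_2e^(-2t)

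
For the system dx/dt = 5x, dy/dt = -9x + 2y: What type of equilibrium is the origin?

A = [[5,0],[-9,2]]; det(A-λI) = λ^2 - 7λ + 10.
λ = 5, 2: both positive.

unstable node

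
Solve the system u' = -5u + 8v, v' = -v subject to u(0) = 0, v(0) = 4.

u(t) = 8e^(-t) - 8e^(-5t), v(t) = 4e^(-t)

Coefficient matrix A = [[-5, 8], [0, -1]].
Characteristic polynomial det(A - λI) = λ^2 + 6λ + 5 = 0.
Eigenvalues λ = -1, -5.
For λ=-1: (A-λI) row 1 is [-4, 8], so an eigenvector is (2, 1).
For λ=-5: (A-λI) row 1 is [0, 8], so an eigenvector is (1, 0).
General solution: c_1e^(-t)(2,1) + c_2e^(-5t)(1,0).
Applying u(0)=0, v(0)=4 gives c_1=4, c_2=-8.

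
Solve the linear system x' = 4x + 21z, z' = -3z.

x(t) = -K_1e^(4t) + 3K_2e^(-3t), z(t) = -K_2e^(-3t)

Coefficient matrix A = [[4, 21], [0, -3]].
Characteristic polynomial det(A - λI) = λ^2 - λ - 12 = 0.
Eigenvalues λ = 4, -3.
For λ=4: (A-λI) row 1 is [0, 21], so an eigenvector is (-1, 0).
For λ=-3: (A-λI) row 1 is [7, 21], so an eigenvector is (3, -1).
General solution: K_1e^(4t)(-1,0) + K_2e^(-3t)(3,-1).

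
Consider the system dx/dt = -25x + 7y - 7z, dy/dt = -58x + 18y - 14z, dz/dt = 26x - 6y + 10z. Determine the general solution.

Coefficient matrix A = [[-25, 7, -7], [-58, 18, -14], [26, -6, 10]].
det(A - λI) = 0 gives eigenvalues λ = 3, 4, -4.
For λ=3: eigenvector (1,2,-2).
For λ=4: eigenvector (0,1,1).
For λ=-4: eigenvector (1,2,-1).
General solution: c_1e^(3t)(1,2,-2) + c_2e^(4t)(0,1,1) + c_3e^(-4t)(1,2,-1).

x(t) = c_1e^(3t) + c_3e^(-4t), y(t) = 2c_1e^(3t) + c_2e^(4t) + 2c_3e^(-4t), z(t) = -2c_1e^(3t) + c_2e^(4t) - c_3e^(-4t)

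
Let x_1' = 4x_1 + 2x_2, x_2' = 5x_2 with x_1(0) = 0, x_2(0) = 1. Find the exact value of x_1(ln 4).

A = [[4,2],[0,5]]; eigenvalues λ = 4, 5.
Eigenvectors: (-1,0) for λ=4, (-2,-1) for λ=5.
From the initial condition, c_1 = 2, c_2 = -1.
x_1(ln 4) = (2)(4^4)(-1) + (-1)(4^5)(-2) = 1536.

1536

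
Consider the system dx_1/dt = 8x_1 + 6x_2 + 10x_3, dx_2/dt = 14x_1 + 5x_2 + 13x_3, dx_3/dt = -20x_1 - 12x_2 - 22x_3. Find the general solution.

Coefficient matrix A = [[8, 6, 10], [14, 5, 13], [-20, -12, -22]].
det(A - λI) = 0 gives eigenvalues λ = -4, -3, -2.
For λ=-4: eigenvector (-3,-4,6).
For λ=-3: eigenvector (-2,-3,4).
For λ=-2: eigenvector (4,5,-7).
General solution: K_1e^(-4t)(-3,-4,6) + K_2e^(-3t)(-2,-3,4) + K_3e^(-2t)(4,5,-7).

x_1(t) = -3K_1e^(-4t) - 2K_2e^(-3t) + 4K_3e^(-2t), x_2(t) = -4K_1e^(-4t) - 3K_2e^(-3t) + 5K_3e^(-2t), x_3(t) = 6K_1e^(-4t) + 4K_2e^(-3t) - 7K_3e^(-2t)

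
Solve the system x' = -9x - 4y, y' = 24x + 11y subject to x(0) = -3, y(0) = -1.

x(t) = 7e^(3t) - 10e^(-t), y(t) = -21e^(3t) + 20e^(-t)

Coefficient matrix A = [[-9, -4], [24, 11]].
Characteristic polynomial det(A - λI) = λ^2 - 2λ - 3 = 0.
Eigenvalues λ = -1, 3.
For λ=-1: (A-λI) row 1 is [-8, -4], so an eigenvector is (-1, 2).
For λ=3: (A-λI) row 1 is [-12, -4], so an eigenvector is (-1, 3).
General solution: C_1e^(-t)(-1,2) + C_2e^(3t)(-1,3).
Applying x(0)=-3, y(0)=-1 gives C_1=10, C_2=-7.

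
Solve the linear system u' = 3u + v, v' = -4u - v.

u(t) = -K_1e^(t) - K_2te^(t), v(t) = 2K_1e^(t) + 2K_2te^(t) - K_2e^(t)

Coefficient matrix A = [[3, 1], [-4, -1]].
Characteristic polynomial det(A - λI) = λ^2 - 2λ + 1 = 0.
Single eigenvalue λ = 1 with algebraic multiplicity 2.
Eigenvector v = (-1,2); generalized eigenvector w with (A-λI)w=v is (0,-1).
General solution: e^(t)[K_1·v + K_2·(t·v + w)].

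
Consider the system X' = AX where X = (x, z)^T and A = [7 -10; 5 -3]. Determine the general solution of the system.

x(t) = -c_1e^(2t)sin(5t) + c_1e^(2t)cos(5t) + c_2e^(2t)sin(5t) + c_2e^(2t)cos(5t), z(t) = c_1e^(2t)cos(5t) + c_2e^(2t)sin(5t)

Coefficient matrix A = [[7, -10], [5, -3]].
Characteristic polynomial det(A - λI) = λ^2 - 4λ + 29 = 0.
Eigenvalues λ = 2 ± 5i (complex conjugate pair).
For λ=2+5i: an eigenvector is (1,1) - i(-1,0) = (1 + i, 1).
A real fundamental pair from Re and Im of e^((2+5i)t)v: X_1 = e^(2t)(cos(5t)·(1,1) + sin(5t)·(-1,0)), X_2 = e^(2t)(sin(5t)·(1,1) - cos(5t)·(-1,0)).
General solution: c_1X_1 + c_2X_2.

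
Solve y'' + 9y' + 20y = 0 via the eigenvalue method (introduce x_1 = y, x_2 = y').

y(t) = C_1e^(-5t) + C_2e^(-4t)

Let x_1 = y, x_2 = y'. Then x_1' = x_2 and x_2' = -20x_1 - 9x_2.
A = [[0,1],[-20,-9]]; det(A-λI) = λ^2 + 9λ + 20.
Eigenvalues λ = -5, -4 with eigenvectors (1,-5), (1,-4).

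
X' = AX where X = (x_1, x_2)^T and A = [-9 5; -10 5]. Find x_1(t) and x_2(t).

x_1(t) = -2K_1e^(-2t)sin(t) + K_1e^(-2t)cos(t) + K_2e^(-2t)sin(t) + 2K_2e^(-2t)cos(t), x_2(t) = -3K_1e^(-2t)sin(t) + K_1e^(-2t)cos(t) + K_2e^(-2t)sin(t) + 3K_2e^(-2t)cos(t)

Coefficient matrix A = [[-9, 5], [-10, 5]].
Characteristic polynomial det(A - λI) = λ^2 + 4λ + 5 = 0.
Eigenvalues λ = -2 ± i (complex conjugate pair).
For λ=-2+i: an eigenvector is (1,1) - i(-2,-3) = (1 + 2i, 1 + 3i).
A real fundamental pair from Re and Im of e^((-2+i)t)v: X_1 = e^(-2t)(cos(t)·(1,1) + sin(t)·(-2,-3)), X_2 = e^(-2t)(sin(t)·(1,1) - cos(t)·(-2,-3)).
General solution: K_1X_1 + K_2X_2.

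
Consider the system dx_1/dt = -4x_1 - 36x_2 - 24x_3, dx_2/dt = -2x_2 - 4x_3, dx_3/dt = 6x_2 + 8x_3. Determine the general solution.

Coefficient matrix A = [[-4, -36, -24], [0, -2, -4], [0, 6, 8]].
det(A - λI) = 0 gives eigenvalues λ = -4, 2, 4.
For λ=-4: eigenvector (1,0,0).
For λ=2: eigenvector (-2,1,-1).
For λ=4: eigenvector (0,-2,3).
General solution: K_1e^(-4t)(1,0,0) + K_2e^(2t)(-2,1,-1) + K_3e^(4t)(0,-2,3).

x_1(t) = K_1e^(-4t) - 2K_2e^(2t), x_2(t) = K_2e^(2t) - 2K_3e^(4t), x_3(t) = -K_2e^(2t) + 3K_3e^(4t)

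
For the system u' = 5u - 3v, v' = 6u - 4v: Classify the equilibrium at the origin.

saddle

A = [[5,-3],[6,-4]]; det(A-λI) = λ^2 - λ - 2.
λ = -1, 2: opposite signs.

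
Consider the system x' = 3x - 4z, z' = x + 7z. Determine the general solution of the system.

Coefficient matrix A = [[3, -4], [1, 7]].
Characteristic polynomial det(A - λI) = λ^2 - 10λ + 25 = 0.
Single eigenvalue λ = 5 with algebraic multiplicity 2.
Eigenvector v = (2,-1); generalized eigenvector w with (A-λI)w=v is (-3,1).
General solution: e^(5t)[C_1·v + C_2·(t·v + w)].

x(t) = 2C_1e^(5t) + 2C_2te^(5t) - 3C_2e^(5t), z(t) = -C_1e^(5t) - C_2te^(5t) + C_2e^(5t)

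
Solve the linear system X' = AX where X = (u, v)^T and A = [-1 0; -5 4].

u(t) = -C_1e^(-t), v(t) = -C_1e^(-t) + C_2e^(4t)

Coefficient matrix A = [[-1, 0], [-5, 4]].
Characteristic polynomial det(A - λI) = λ^2 - 3λ - 4 = 0.
Eigenvalues λ = -1, 4.
For λ=-1: (A-λI) row 2 is [-5, 5], so an eigenvector is (-1, -1).
For λ=4: (A-λI) row 1 is [-5, 0], so an eigenvector is (0, 1).
General solution: C_1e^(-t)(-1,-1) + C_2e^(4t)(0,1).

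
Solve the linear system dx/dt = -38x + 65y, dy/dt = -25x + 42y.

Coefficient matrix A = [[-38, 65], [-25, 42]].
Characteristic polynomial det(A - λI) = λ^2 - 4λ + 29 = 0.
Eigenvalues λ = 2 ± 5i (complex conjugate pair).
For λ=2+5i: an eigenvector is (3,2) - i(2,1) = (3 - 2i, 2 - i).
A real fundamental pair from Re and Im of e^((2+5i)t)v: X_1 = e^(2t)(cos(5t)·(3,2) + sin(5t)·(2,1)), X_2 = e^(2t)(sin(5t)·(3,2) - cos(5t)·(2,1)).
General solution: K_1X_1 + K_2X_2.

x(t) = 2K_1e^(2t)sin(5t) + 3K_1e^(2t)cos(5t) + 3K_2e^(2t)sin(5t) - 2K_2e^(2t)cos(5t), y(t) = K_1e^(2t)sin(5t) + 2K_1e^(2t)cos(5t) + 2K_2e^(2t)sin(5t) - K_2e^(2t)cos(5t)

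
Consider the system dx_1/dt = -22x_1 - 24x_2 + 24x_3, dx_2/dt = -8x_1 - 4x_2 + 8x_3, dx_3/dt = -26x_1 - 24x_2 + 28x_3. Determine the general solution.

x_1(t) = K_1e^(2t) + 4K_3e^(-4t), x_2(t) = K_2e^(4t) + K_3e^(-4t), x_3(t) = K_1e^(2t) + K_2e^(4t) + 4K_3e^(-4t)

Coefficient matrix A = [[-22, -24, 24], [-8, -4, 8], [-26, -24, 28]].
det(A - λI) = 0 gives eigenvalues λ = 2, 4, -4.
For λ=2: eigenvector (1,0,1).
For λ=4: eigenvector (0,1,1).
For λ=-4: eigenvector (4,1,4).
General solution: K_1e^(2t)(1,0,1) + K_2e^(4t)(0,1,1) + K_3e^(-4t)(4,1,4).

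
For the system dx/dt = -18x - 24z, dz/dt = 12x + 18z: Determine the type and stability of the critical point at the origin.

saddle

A = [[-18,-24],[12,18]]; det(A-λI) = λ^2 - 36.
λ = -6, 6: opposite signs.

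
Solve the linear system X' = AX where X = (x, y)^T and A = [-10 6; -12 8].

Coefficient matrix A = [[-10, 6], [-12, 8]].
Characteristic polynomial det(A - λI) = λ^2 + 2λ - 8 = 0.
Eigenvalues λ = 2, -4.
For λ=2: (A-λI) row 1 is [-12, 6], so an eigenvector is (1, 2).
For λ=-4: (A-λI) row 1 is [-6, 6], so an eigenvector is (1, 1).
General solution: K_1e^(2t)(1,2) + K_2e^(-4t)(1,1).

x(t) = K_1e^(2t) + K_2e^(-4t), y(t) = 2K_1e^(2t) + K_2e^(-4t)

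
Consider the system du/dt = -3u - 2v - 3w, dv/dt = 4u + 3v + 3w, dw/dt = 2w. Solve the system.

Coefficient matrix A = [[-3, -2, -3], [4, 3, 3], [0, 0, 2]].
det(A - λI) = 0 gives eigenvalues λ = 1, -1, 2.
For λ=1: eigenvector (-1,2,0).
For λ=-1: eigenvector (-1,1,0).
For λ=2: eigenvector (-1,1,1).
General solution: C_1e^(t)(-1,2,0) + C_2e^(-t)(-1,1,0) + C_3e^(2t)(-1,1,1).

u(t) = -C_1e^(t) - C_2e^(-t) - C_3e^(2t), v(t) = 2C_1e^(t) + C_2e^(-t) + C_3e^(2t), w(t) = C_3e^(2t)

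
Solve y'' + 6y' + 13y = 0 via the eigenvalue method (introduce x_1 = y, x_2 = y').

Let x_1 = y, x_2 = y'. Then x_1' = x_2 and x_2' = -13x_1 - 6x_2.
A = [[0,1],[-13,-6]]; det(A-λI) = λ^2 + 6λ + 13.
Eigenvalues λ = -3 ± 2i.

y(t) = K_1e^(-3t)cos(2t) + K_2e^(-3t)sin(2t)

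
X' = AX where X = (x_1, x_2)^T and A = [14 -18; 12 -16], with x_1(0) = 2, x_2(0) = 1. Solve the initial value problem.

Coefficient matrix A = [[14, -18], [12, -16]].
Characteristic polynomial det(A - λI) = λ^2 + 2λ - 8 = 0.
Eigenvalues λ = -4, 2.
For λ=-4: (A-λI) row 1 is [18, -18], so an eigenvector is (1, 1).
For λ=2: (A-λI) row 1 is [12, -18], so an eigenvector is (3, 2).
General solution: C_1e^(-4t)(1,1) + C_2e^(2t)(3,2).
Applying x_1(0)=2, x_2(0)=1 gives C_1=-1, C_2=1.

x_1(t) = 3e^(2t) - e^(-4t), x_2(t) = 2e^(2t) - e^(-4t)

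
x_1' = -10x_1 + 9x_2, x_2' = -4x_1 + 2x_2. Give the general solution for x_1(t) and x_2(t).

Coefficient matrix A = [[-10, 9], [-4, 2]].
Characteristic polynomial det(A - λI) = λ^2 + 8λ + 16 = 0.
Single eigenvalue λ = -4 with algebraic multiplicity 2.
Eigenvector v = (-3,-2); generalized eigenvector w with (A-λI)w=v is (-1,-1).
General solution: e^(-4t)[K_1·v + K_2·(t·v + w)].

x_1(t) = -3K_1e^(-4t) - 3K_2te^(-4t) - K_2e^(-4t), x_2(t) = -2K_1e^(-4t) - 2K_2te^(-4t) - K_2e^(-4t)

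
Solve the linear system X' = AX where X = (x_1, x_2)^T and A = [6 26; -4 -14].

Coefficient matrix A = [[6, 26], [-4, -14]].
Characteristic polynomial det(A - λI) = λ^2 + 8λ + 20 = 0.
Eigenvalues λ = -4 ± 2i (complex conjugate pair).
For λ=-4+2i: an eigenvector is (3,-1) - i(2,-1) = (3 - 2i, -1 + i).
A real fundamental pair from Re and Im of e^((-4+2i)t)v: X_1 = e^(-4t)(cos(2t)·(3,-1) + sin(2t)·(2,-1)), X_2 = e^(-4t)(sin(2t)·(3,-1) - cos(2t)·(2,-1)).
General solution: C_1X_1 + C_2X_2.

x_1(t) = 2C_1e^(-4t)sin(2t) + 3C_1e^(-4t)cos(2t) + 3C_2e^(-4t)sin(2t) - 2C_2e^(-4t)cos(2t), x_2(t) = -C_1e^(-4t)sin(2t) - C_1e^(-4t)cos(2t) - C_2e^(-4t)sin(2t) + C_2e^(-4t)cos(2t)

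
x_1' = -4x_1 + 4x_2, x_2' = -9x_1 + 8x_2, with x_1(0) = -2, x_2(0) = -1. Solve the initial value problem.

Coefficient matrix A = [[-4, 4], [-9, 8]].
Characteristic polynomial det(A - λI) = λ^2 - 4λ + 4 = 0.
Single eigenvalue λ = 2 with algebraic multiplicity 2.
Eigenvector v = (2,3); generalized eigenvector w with (A-λI)w=v is (-1,-1).
General solution: e^(2t)[C_1·v + C_2·(t·v + w)].
Applying x_1(0)=-2, x_2(0)=-1 gives C_1=1, C_2=4.

x_1(t) = 8te^(2t) - 2e^(2t), x_2(t) = 12te^(2t) - e^(2t)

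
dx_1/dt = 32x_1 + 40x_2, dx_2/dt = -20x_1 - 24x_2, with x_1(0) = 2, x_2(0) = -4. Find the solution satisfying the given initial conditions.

Coefficient matrix A = [[32, 40], [-20, -24]].
Characteristic polynomial det(A - λI) = λ^2 - 8λ + 32 = 0.
Eigenvalues λ = 4 ± 4i (complex conjugate pair).
For λ=4+4i: an eigenvector is (-3,2) - i(-1,1) = (-3 + i, 2 - i).
A real fundamental pair from Re and Im of e^((4+4i)t)v: X_1 = e^(4t)(cos(4t)·(-3,2) + sin(4t)·(-1,1)), X_2 = e^(4t)(sin(4t)·(-3,2) - cos(4t)·(-1,1)).
General solution: c_1X_1 + c_2X_2.
Applying x_1(0)=2, x_2(0)=-4 gives c_1=2, c_2=8.

x_1(t) = -26e^(4t)sin(4t) + 2e^(4t)cos(4t), x_2(t) = 18e^(4t)sin(4t) - 4e^(4t)cos(4t)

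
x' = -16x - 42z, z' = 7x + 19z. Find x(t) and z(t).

x(t) = -3K_1e^(-2t) - 2K_2e^(5t), z(t) = K_1e^(-2t) + K_2e^(5t)

Coefficient matrix A = [[-16, -42], [7, 19]].
Characteristic polynomial det(A - λI) = λ^2 - 3λ - 10 = 0.
Eigenvalues λ = -2, 5.
For λ=-2: (A-λI) row 1 is [-14, -42], so an eigenvector is (-3, 1).
For λ=5: (A-λI) row 1 is [-21, -42], so an eigenvector is (-2, 1).
General solution: K_1e^(-2t)(-3,1) + K_2e^(5t)(-2,1).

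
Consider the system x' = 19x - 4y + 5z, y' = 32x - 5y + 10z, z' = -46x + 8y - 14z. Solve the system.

Coefficient matrix A = [[19, -4, 5], [32, -5, 10], [-46, 8, -14]].
det(A - λI) = 0 gives eigenvalues λ = 1, 3, -4.
For λ=1: eigenvector (1,2,-2).
For λ=3: eigenvector (-2,-3,4).
For λ=-4: eigenvector (1,2,-3).
General solution: c_1e^(t)(1,2,-2) + c_2e^(3t)(-2,-3,4) + c_3e^(-4t)(1,2,-3).

x(t) = c_1e^(t) - 2c_2e^(3t) + c_3e^(-4t), y(t) = 2c_1e^(t) - 3c_2e^(3t) + 2c_3e^(-4t), z(t) = -2c_1e^(t) + 4c_2e^(3t) - 3c_3e^(-4t)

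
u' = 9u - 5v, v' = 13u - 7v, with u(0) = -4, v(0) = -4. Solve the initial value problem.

u(t) = -12e^(t)sin(t) - 4e^(t)cos(t), v(t) = -20e^(t)sin(t) - 4e^(t)cos(t)

Coefficient matrix A = [[9, -5], [13, -7]].
Characteristic polynomial det(A - λI) = λ^2 - 2λ + 2 = 0.
Eigenvalues λ = 1 ± i (complex conjugate pair).
For λ=1+i: an eigenvector is (2,3) - i(1,2) = (2 - i, 3 - 2i).
A real fundamental pair from Re and Im of e^((1+i)t)v: X_1 = e^(t)(cos(t)·(2,3) + sin(t)·(1,2)), X_2 = e^(t)(sin(t)·(2,3) - cos(t)·(1,2)).
General solution: c_1X_1 + c_2X_2.
Applying u(0)=-4, v(0)=-4 gives c_1=-4, c_2=-4.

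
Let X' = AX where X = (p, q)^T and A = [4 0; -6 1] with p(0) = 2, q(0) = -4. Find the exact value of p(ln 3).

162

A = [[4,0],[-6,1]]; eigenvalues λ = 4, 1.
Eigenvectors: (1,-2) for λ=4, (0,-1) for λ=1.
From the initial condition, c_1 = 2, c_2 = 0.
p(ln 3) = (2)(3^4)(1) + (0)(3^1)(0) = 162.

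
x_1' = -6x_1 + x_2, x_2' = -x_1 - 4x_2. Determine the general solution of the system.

x_1(t) = -K_1e^(-5t) - K_2te^(-5t) + K_2e^(-5t), x_2(t) = -K_1e^(-5t) - K_2te^(-5t)

Coefficient matrix A = [[-6, 1], [-1, -4]].
Characteristic polynomial det(A - λI) = λ^2 + 10λ + 25 = 0.
Single eigenvalue λ = -5 with algebraic multiplicity 2.
Eigenvector v = (-1,-1); generalized eigenvector w with (A-λI)w=v is (1,0).
General solution: e^(-5t)[K_1·v + K_2·(t·v + w)].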